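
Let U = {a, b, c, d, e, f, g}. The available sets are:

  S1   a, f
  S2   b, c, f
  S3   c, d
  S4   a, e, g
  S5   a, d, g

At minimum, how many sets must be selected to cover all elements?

S2, S3, S4 together cover {a, b, c, d, e, f, g} — every element.
No 2 of the 5 sets cover everything (all 10 pairs fall short), so 3 is minimum.

3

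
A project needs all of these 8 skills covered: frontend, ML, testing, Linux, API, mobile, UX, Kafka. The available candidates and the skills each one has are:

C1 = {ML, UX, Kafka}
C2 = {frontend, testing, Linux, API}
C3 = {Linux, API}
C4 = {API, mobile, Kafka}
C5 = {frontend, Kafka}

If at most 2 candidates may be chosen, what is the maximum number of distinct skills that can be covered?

7

Choosing C1, C2 covers {frontend, ML, testing, Linux, API, UX, Kafka} — 7 skills.
No choice of 2 candidates does better; here mobile is left uncovered.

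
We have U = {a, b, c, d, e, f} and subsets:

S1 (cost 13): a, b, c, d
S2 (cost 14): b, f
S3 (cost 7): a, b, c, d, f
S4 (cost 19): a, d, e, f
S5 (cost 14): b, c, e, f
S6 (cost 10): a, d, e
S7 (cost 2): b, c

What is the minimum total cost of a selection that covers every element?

17

S3, S6 cover every element at cost 7 + 10 = 17.
Any cover uses at least 2 sets; among all covering selections none totals below 17.
Greedy by coverage-per-cost would pick S7, S3, S6 for 19 — worse than the optimum 17.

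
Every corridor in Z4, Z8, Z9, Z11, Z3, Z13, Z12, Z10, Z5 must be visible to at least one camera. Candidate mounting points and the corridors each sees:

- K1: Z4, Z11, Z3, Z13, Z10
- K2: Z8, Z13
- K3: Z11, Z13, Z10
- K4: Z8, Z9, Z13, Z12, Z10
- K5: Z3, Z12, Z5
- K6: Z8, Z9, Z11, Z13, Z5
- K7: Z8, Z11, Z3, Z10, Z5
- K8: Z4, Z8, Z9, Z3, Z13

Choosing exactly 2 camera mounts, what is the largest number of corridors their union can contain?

Choosing K1, K4 covers {Z4, Z8, Z9, Z11, Z3, Z13, Z12, Z10} — 8 corridors.
No choice of 2 camera mounts does better; here Z5 is left uncovered.

8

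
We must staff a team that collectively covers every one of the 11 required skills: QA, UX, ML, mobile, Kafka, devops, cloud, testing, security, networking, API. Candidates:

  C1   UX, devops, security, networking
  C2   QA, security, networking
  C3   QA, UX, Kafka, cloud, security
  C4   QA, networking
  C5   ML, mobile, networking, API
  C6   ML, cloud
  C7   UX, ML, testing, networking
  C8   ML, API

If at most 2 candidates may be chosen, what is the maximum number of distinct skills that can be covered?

Choosing C3, C5 covers {QA, UX, ML, mobile, Kafka, cloud, security, networking, API} — 9 skills.
No choice of 2 candidates does better; here devops, testing are left uncovered.

9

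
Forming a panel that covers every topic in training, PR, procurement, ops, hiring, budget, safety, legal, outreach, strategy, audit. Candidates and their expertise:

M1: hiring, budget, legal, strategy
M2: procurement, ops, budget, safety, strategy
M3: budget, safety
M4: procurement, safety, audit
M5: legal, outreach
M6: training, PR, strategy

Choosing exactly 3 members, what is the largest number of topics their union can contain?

9

Choosing M1, M2, M6 covers {training, PR, procurement, ops, hiring, budget, safety, legal, strategy} — 9 topics.
No choice of 3 members does better; here outreach, audit are left uncovered.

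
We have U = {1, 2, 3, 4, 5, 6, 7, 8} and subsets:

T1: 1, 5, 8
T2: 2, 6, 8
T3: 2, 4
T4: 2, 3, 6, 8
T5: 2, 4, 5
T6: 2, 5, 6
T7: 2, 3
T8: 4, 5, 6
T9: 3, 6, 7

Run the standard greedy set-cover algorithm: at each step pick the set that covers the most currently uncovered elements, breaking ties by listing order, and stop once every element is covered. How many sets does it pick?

Pick 1: T4 covers 4 new elements (2, 3, 6, 8).
Pick 2: T1 covers 2 new elements (1, 5).
Pick 3: T3 covers 1 new elements (4).
Pick 4: T9 covers 1 new elements (7).
Greedy uses 4 sets. (The true minimum is 3.)

4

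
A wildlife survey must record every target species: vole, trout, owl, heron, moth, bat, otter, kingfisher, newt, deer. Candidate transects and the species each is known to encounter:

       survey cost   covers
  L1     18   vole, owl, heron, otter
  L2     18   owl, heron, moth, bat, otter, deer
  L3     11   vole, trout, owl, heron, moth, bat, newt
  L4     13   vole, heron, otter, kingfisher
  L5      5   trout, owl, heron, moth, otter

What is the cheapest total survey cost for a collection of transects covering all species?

42

L2, L3, L4 cover every species at survey cost 18 + 11 + 13 = 42.
Any cover uses at least 3 transects; among all covering selections none totals below 42.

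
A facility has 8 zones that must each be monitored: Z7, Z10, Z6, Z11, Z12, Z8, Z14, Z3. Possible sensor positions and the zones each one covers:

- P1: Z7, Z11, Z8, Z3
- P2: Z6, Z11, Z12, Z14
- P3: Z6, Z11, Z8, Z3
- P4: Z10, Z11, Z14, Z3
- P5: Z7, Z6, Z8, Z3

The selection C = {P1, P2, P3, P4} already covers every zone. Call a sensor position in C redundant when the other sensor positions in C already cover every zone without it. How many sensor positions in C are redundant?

1

Drop P1: Z7 uncovered — not redundant.
Drop P2: Z12 uncovered — not redundant.
Drop P3: the rest still cover every zone — redundant.
Drop P4: Z10 uncovered — not redundant.
1 redundant: P3.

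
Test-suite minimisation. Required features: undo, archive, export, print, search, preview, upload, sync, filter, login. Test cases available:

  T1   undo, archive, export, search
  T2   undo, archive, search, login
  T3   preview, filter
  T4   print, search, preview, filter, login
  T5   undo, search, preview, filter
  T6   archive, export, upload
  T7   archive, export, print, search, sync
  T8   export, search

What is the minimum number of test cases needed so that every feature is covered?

4

T1, T4, T6, T7 together cover {undo, archive, export, print, search, preview, upload, sync, filter, login} — every feature.
No 3 of the 8 test cases cover everything (all 56 triples fall short), so 4 is minimum.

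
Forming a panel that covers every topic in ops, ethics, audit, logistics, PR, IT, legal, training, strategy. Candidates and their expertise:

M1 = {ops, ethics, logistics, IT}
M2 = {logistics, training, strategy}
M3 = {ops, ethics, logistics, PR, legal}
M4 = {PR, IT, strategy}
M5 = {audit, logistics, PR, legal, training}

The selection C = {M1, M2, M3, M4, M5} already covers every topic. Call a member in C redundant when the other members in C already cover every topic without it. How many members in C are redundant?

4

Drop M1: the rest still cover every topic — redundant.
Drop M2: the rest still cover every topic — redundant.
Drop M3: the rest still cover every topic — redundant.
Drop M4: the rest still cover every topic — redundant.
Drop M5: audit uncovered — not redundant.
4 redundant: M1, M2, M3, M4.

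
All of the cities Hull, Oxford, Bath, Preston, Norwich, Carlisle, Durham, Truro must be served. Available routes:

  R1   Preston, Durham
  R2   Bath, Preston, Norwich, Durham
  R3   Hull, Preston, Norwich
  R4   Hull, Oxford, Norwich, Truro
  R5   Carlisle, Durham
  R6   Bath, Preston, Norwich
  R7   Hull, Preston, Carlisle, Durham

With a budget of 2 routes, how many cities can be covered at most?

Choosing R2, R4 covers {Hull, Oxford, Bath, Preston, Norwich, Durham, Truro} — 7 cities.
No choice of 2 routes does better; here Carlisle is left uncovered.

7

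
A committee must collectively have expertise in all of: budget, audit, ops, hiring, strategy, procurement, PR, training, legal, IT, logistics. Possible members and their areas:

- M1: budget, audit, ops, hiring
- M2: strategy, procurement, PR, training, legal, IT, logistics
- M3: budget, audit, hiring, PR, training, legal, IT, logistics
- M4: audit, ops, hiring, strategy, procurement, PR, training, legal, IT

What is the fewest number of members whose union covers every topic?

2

M1, M2 together cover {budget, audit, ops, hiring, strategy, procurement, PR, training, legal, IT, logistics} — every topic.
No single member contains all 11 topics, so 2 is optimal.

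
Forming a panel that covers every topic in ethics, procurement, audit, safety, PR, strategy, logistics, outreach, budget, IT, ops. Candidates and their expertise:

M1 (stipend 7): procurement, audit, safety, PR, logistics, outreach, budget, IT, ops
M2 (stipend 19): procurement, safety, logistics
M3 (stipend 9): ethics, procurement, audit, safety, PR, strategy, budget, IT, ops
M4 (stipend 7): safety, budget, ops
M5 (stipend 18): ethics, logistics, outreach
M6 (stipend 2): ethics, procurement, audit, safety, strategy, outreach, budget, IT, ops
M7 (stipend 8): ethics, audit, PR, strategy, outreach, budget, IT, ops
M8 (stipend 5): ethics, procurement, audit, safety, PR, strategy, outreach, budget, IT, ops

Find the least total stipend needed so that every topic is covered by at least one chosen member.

M1, M6 cover every topic at stipend 7 + 2 = 9.
Any cover uses at least 2 members; among all covering selections none totals below 9.

9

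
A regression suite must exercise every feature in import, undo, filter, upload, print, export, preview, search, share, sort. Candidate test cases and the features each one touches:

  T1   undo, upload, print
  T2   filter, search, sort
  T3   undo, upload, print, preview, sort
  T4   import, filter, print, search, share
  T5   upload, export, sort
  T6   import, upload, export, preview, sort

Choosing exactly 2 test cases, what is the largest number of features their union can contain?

Choosing T3, T4 covers {import, undo, filter, upload, print, preview, search, share, sort} — 9 features.
No choice of 2 test cases does better; here export is left uncovered.

9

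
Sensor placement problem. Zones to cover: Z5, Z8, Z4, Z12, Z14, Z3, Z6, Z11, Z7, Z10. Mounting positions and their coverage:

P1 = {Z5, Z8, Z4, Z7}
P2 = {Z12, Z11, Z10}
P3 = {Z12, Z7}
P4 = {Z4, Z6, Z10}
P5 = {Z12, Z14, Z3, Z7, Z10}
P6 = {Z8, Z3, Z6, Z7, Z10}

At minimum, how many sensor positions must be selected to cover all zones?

P1, P2, P4, P5 together cover {Z5, Z8, Z4, Z12, Z14, Z3, Z6, Z11, Z7, Z10} — every zone.
No 3 of the 6 sensor positions cover everything (all 20 triples fall short), so 4 is minimum.

4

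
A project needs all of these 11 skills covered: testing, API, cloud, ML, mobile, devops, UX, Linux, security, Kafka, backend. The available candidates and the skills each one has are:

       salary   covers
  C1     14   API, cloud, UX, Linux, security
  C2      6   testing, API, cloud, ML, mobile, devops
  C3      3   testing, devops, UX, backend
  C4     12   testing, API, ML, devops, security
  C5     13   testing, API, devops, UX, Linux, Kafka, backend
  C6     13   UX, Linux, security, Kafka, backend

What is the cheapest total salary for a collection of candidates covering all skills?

19

C2, C6 cover every skill at salary 6 + 13 = 19.
Any cover uses at least 2 candidates; among all covering selections none totals below 19.
Greedy by coverage-per-salary would pick C3, C2, C6 for 22 — worse than the optimum 19.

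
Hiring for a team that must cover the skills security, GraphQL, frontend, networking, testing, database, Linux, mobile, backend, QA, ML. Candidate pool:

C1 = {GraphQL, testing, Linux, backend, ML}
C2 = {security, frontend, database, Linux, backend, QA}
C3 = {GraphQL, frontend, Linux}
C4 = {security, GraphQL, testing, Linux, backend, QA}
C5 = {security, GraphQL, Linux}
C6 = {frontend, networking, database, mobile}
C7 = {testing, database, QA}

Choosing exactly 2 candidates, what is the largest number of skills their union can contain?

Choosing C4, C6 covers {security, GraphQL, frontend, networking, testing, database, Linux, mobile, backend, QA} — 10 skills.
No choice of 2 candidates does better; here ML is left uncovered.

10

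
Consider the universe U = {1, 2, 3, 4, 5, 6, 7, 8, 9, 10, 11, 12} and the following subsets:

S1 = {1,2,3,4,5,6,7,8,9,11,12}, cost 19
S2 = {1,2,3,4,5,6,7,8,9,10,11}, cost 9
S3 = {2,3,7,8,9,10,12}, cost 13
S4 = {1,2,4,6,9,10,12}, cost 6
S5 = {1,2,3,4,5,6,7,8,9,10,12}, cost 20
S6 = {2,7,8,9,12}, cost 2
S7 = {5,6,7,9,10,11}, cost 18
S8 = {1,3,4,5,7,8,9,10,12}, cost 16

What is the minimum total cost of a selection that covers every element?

S2, S6 cover every element at cost 9 + 2 = 11.
Any cover uses at least 2 sets; among all covering selections none totals below 11.

11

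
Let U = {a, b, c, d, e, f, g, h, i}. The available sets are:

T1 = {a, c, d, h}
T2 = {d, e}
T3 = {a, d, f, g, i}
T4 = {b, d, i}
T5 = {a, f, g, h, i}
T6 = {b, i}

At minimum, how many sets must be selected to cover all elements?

T1, T2, T3, T4 together cover {a, b, c, d, e, f, g, h, i} — every element.
No 3 of the 6 sets cover everything (all 20 triples fall short), so 4 is minimum.

4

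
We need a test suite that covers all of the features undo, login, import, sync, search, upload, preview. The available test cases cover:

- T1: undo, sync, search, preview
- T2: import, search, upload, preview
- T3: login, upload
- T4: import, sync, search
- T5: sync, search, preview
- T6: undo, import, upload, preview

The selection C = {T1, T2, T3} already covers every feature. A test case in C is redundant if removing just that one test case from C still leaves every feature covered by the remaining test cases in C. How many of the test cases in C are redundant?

Drop T1: undo, sync uncovered — not redundant.
Drop T2: import uncovered — not redundant.
Drop T3: login uncovered — not redundant.
None of the test cases in C is redundant.

0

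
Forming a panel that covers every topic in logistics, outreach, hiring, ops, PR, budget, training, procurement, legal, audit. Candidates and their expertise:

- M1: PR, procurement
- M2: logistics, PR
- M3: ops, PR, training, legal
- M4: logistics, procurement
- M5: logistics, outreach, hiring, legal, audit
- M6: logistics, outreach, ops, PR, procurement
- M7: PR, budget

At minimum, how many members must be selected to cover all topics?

4

M1, M3, M5, M7 together cover {logistics, outreach, hiring, ops, PR, budget, training, procurement, legal, audit} — every topic.
No 3 of the 7 members cover everything (all 35 triples fall short), so 4 is minimum.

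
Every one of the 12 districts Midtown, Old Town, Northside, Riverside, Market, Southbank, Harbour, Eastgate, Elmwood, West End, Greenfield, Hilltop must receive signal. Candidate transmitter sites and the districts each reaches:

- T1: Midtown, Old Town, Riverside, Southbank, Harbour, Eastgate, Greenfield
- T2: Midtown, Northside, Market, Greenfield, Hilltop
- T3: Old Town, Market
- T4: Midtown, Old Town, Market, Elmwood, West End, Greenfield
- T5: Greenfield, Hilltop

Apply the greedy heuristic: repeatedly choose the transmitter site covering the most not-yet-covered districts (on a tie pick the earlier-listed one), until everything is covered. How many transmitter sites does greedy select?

Pick 1: T1 covers 7 new districts (Midtown, Old Town, Riverside, Southbank, Harbour, Eastgate, Greenfield).
Pick 2: T2 covers 3 new districts (Northside, Market, Hilltop).
Pick 3: T4 covers 2 new districts (Elmwood, West End).
Greedy uses 3 transmitter sites.

3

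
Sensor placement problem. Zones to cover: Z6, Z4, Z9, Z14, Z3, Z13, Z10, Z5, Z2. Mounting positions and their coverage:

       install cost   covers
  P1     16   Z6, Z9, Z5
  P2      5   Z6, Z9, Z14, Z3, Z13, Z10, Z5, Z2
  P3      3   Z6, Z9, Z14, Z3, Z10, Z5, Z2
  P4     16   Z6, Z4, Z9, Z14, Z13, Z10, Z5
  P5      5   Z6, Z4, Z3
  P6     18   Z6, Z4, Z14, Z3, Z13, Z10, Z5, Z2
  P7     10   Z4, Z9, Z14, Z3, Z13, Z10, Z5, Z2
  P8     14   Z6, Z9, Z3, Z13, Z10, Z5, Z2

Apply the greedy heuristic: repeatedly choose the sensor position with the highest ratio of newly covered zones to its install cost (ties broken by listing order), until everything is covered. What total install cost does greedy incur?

Pick 1: P3 adds 7 new (Z6, Z9, Z14, Z3, Z10, Z5, Z2) at install cost 3 (ratio 7/3).
Pick 2: P2 adds 1 new (Z13) at install cost 5 (ratio 1/5).
Pick 3: P5 adds 1 new (Z4) at install cost 5 (ratio 1/5).
Greedy total install cost: 3 + 5 + 5 = 13. (The true optimum is 10, so greedy overshoots here.)

13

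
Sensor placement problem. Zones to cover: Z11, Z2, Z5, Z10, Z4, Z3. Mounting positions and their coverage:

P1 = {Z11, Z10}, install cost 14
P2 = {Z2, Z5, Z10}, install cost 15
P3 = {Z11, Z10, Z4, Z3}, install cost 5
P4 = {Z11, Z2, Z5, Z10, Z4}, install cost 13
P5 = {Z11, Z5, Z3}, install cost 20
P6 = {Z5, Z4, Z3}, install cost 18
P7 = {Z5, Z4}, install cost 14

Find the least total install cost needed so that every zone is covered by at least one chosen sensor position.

18

P3, P4 cover every zone at install cost 5 + 13 = 18.
Any cover uses at least 2 sensor positions; among all covering selections none totals below 18.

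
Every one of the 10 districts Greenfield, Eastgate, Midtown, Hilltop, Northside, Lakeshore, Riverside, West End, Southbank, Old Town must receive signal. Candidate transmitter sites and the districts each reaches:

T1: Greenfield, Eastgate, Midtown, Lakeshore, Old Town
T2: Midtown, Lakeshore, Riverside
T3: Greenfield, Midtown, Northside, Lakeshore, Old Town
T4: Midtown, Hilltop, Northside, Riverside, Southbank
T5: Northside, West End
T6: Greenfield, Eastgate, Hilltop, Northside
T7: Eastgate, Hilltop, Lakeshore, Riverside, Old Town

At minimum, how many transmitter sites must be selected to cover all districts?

3

T1, T4, T5 together cover {Greenfield, Eastgate, Midtown, Hilltop, Northside, Lakeshore, Riverside, West End, Southbank, Old Town} — every district.
No 2 of the 7 transmitter sites cover everything (all 21 pairs fall short), so 3 is minimum.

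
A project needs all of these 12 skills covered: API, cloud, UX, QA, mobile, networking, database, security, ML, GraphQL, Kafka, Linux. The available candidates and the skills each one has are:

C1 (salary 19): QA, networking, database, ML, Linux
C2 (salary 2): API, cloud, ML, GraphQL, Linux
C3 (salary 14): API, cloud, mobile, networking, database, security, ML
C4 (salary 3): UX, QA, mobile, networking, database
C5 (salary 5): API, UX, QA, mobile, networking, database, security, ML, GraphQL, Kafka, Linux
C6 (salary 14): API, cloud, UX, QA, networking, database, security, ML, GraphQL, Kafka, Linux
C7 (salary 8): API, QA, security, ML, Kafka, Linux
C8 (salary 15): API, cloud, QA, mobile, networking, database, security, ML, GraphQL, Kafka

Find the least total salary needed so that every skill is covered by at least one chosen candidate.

C2, C5 cover every skill at salary 2 + 5 = 7.
Any cover uses at least 2 candidates; among all covering selections none totals below 7.
Greedy by coverage-per-salary would pick C2, C4, C5 for 10 — worse than the optimum 7.

7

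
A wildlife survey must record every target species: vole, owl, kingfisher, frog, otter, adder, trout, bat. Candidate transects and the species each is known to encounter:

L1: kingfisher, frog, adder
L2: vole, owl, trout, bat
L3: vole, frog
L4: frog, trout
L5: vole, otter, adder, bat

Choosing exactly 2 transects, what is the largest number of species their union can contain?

7

Choosing L1, L2 covers {vole, owl, kingfisher, frog, adder, trout, bat} — 7 species.
No choice of 2 transects does better; here otter is left uncovered.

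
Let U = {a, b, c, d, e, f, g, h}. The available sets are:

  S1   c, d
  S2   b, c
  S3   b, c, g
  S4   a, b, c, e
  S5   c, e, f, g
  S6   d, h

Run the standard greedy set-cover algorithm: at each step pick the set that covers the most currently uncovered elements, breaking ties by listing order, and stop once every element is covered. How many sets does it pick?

3

Pick 1: S4 covers 4 new elements (a, b, c, e).
Pick 2: S5 covers 2 new elements (f, g).
Pick 3: S6 covers 2 new elements (d, h).
Greedy uses 3 sets.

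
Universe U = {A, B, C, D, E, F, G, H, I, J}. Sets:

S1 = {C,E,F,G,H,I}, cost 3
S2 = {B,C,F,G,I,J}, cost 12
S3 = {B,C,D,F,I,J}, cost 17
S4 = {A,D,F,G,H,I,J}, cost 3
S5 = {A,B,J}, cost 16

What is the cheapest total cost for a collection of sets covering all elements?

18

S1, S2, S4 cover every element at cost 3 + 12 + 3 = 18.
Any cover uses at least 3 sets; among all covering selections none totals below 18.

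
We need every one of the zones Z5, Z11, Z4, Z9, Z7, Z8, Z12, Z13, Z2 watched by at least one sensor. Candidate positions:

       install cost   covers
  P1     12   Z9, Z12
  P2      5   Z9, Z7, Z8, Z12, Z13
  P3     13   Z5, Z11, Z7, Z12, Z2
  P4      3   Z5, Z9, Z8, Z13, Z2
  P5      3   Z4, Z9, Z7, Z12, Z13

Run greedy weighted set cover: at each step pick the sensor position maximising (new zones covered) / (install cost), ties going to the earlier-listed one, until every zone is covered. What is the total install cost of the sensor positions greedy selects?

Pick 1: P4 adds 5 new (Z5, Z9, Z8, Z13, Z2) at install cost 3 (ratio 5/3).
Pick 2: P5 adds 3 new (Z4, Z7, Z12) at install cost 3 (ratio 3/3).
Pick 3: P3 adds 1 new (Z11) at install cost 13 (ratio 1/13).
Greedy total install cost: 3 + 3 + 13 = 19.

19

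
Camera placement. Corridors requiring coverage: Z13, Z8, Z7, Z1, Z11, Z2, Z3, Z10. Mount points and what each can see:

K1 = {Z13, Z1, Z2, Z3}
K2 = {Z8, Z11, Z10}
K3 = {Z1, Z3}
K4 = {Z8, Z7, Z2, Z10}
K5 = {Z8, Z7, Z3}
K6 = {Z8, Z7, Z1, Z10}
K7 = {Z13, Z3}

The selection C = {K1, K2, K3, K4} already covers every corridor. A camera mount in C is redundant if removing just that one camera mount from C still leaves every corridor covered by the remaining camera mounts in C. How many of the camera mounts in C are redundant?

1

Drop K1: Z13 uncovered — not redundant.
Drop K2: Z11 uncovered — not redundant.
Drop K3: the rest still cover every corridor — redundant.
Drop K4: Z7 uncovered — not redundant.
1 redundant: K3.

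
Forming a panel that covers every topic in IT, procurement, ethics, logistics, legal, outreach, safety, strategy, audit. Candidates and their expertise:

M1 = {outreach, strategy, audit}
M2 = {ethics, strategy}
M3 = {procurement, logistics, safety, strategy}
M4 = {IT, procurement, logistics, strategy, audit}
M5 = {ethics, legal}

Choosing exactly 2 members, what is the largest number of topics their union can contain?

7

Choosing M4, M5 covers {IT, procurement, ethics, logistics, legal, strategy, audit} — 7 topics.
No choice of 2 members does better; here outreach, safety are left uncovered.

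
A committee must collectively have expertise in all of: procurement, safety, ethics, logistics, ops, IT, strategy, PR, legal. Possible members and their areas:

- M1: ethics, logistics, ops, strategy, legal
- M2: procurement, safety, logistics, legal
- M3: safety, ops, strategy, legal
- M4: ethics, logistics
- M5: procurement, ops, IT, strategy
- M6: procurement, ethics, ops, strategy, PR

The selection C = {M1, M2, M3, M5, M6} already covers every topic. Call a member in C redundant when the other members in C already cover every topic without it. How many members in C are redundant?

Drop M1: the rest still cover every topic — redundant.
Drop M2: the rest still cover every topic — redundant.
Drop M3: the rest still cover every topic — redundant.
Drop M5: IT uncovered — not redundant.
Drop M6: PR uncovered — not redundant.
3 redundant: M1, M2, M3.

3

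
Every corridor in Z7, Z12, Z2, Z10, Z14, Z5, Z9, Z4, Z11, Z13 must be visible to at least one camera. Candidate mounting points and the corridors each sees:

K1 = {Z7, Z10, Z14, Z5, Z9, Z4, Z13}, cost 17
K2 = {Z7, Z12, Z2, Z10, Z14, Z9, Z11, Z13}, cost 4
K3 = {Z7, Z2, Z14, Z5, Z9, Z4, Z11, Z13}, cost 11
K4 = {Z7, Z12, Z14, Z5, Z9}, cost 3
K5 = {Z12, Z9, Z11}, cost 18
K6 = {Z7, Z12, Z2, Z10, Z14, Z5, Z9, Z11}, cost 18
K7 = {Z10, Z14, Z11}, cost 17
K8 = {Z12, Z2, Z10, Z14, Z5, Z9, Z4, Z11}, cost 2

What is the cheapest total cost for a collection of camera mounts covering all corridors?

6

K2, K8 cover every corridor at cost 4 + 2 = 6.
Any cover uses at least 2 camera mounts; among all covering selections none totals below 6.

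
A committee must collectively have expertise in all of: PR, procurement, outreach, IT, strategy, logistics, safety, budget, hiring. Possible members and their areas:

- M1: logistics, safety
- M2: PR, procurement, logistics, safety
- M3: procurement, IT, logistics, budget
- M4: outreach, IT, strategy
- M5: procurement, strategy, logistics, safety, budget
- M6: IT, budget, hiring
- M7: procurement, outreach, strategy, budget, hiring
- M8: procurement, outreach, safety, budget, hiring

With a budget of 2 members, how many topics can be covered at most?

8

Choosing M2, M7 covers {PR, procurement, outreach, strategy, logistics, safety, budget, hiring} — 8 topics.
No choice of 2 members does better; here IT is left uncovered.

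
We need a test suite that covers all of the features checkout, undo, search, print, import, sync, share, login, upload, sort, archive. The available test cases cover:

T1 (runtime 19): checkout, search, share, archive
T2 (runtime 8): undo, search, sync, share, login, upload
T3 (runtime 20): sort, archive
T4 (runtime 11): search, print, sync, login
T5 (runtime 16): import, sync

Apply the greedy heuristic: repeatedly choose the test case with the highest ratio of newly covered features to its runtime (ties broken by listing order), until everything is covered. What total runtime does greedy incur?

74

Pick 1: T2 adds 6 new (undo, search, sync, share, login, upload) at runtime 8 (ratio 6/8).
Pick 2: T1 adds 2 new (checkout, archive) at runtime 19 (ratio 2/19).
Pick 3: T4 adds 1 new (print) at runtime 11 (ratio 1/11).
Pick 4: T5 adds 1 new (import) at runtime 16 (ratio 1/16).
Pick 5: T3 adds 1 new (sort) at runtime 20 (ratio 1/20).
Greedy total runtime: 8 + 19 + 11 + 16 + 20 = 74.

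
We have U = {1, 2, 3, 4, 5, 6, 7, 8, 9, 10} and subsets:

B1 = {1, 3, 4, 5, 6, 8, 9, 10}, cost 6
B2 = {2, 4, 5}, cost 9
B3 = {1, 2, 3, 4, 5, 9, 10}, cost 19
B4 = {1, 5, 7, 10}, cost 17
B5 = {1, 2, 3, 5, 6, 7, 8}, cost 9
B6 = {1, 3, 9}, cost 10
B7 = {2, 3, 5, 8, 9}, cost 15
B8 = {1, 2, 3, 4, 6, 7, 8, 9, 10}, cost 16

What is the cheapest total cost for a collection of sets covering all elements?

15

B1, B5 cover every element at cost 6 + 9 = 15.
Any cover uses at least 2 sets; among all covering selections none totals below 15.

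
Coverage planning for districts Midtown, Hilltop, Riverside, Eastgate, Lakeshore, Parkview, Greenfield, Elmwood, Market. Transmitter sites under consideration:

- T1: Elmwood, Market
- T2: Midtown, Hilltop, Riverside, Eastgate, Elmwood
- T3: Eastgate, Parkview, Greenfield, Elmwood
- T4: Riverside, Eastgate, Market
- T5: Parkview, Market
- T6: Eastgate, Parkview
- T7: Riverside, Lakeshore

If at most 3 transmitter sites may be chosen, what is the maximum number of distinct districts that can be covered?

8

Choosing T1, T2, T3 covers {Midtown, Hilltop, Riverside, Eastgate, Parkview, Greenfield, Elmwood, Market} — 8 districts.
No choice of 3 transmitter sites does better; here Lakeshore is left uncovered.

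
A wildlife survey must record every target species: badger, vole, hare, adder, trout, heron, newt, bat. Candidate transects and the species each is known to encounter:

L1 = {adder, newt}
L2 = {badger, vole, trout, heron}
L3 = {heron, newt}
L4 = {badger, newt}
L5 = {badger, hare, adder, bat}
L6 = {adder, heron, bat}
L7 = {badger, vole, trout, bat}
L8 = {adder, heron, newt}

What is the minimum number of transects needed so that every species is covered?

L1, L2, L5 together cover {badger, vole, hare, adder, trout, heron, newt, bat} — every species.
No 2 of the 8 transects cover everything (all 28 pairs fall short), so 3 is minimum.

3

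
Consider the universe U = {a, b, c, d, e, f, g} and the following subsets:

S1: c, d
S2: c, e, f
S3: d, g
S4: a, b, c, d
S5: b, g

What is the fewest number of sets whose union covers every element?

3

S2, S3, S4 together cover {a, b, c, d, e, f, g} — every element.
No 2 of the 5 sets cover everything (all 10 pairs fall short), so 3 is minimum.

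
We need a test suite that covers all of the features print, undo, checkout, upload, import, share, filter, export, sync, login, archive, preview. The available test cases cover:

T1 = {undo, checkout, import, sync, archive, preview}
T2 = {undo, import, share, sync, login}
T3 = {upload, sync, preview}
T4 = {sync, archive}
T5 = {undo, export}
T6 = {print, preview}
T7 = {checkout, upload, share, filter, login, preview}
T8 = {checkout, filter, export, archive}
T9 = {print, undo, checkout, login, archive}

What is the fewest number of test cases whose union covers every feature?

T1, T5, T6, T7 together cover {print, undo, checkout, upload, import, share, filter, export, sync, login, archive, preview} — every feature.
No 3 of the 9 test cases cover everything (all 84 triples fall short), so 4 is minimum.

4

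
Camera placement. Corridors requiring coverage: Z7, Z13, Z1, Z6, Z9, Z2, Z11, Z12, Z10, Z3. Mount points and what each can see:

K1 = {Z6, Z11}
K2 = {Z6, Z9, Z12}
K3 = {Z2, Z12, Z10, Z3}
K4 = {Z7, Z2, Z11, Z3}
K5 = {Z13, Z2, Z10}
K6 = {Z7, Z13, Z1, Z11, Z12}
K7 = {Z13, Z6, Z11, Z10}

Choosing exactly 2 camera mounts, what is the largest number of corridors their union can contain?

Choosing K3, K6 covers {Z7, Z13, Z1, Z2, Z11, Z12, Z10, Z3} — 8 corridors.
No choice of 2 camera mounts does better; here Z6, Z9 are left uncovered.

8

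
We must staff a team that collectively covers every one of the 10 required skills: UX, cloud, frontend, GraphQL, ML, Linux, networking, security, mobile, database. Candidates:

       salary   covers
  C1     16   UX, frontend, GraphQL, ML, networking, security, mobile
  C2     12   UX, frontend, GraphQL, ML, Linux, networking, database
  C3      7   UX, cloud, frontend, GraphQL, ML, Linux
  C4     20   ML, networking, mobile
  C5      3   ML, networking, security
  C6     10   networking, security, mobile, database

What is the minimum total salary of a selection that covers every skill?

C3, C6 cover every skill at salary 7 + 10 = 17.
Any cover uses at least 2 candidates; among all covering selections none totals below 17.
Greedy by coverage-per-salary would pick C5, C3, C6 for 20 — worse than the optimum 17.

17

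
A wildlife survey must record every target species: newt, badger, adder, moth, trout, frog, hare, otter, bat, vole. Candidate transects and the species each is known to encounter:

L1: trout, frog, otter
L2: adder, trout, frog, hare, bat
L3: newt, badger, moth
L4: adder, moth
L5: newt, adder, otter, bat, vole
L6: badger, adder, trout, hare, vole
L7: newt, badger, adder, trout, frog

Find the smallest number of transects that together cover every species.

L2, L3, L5 together cover {newt, badger, adder, moth, trout, frog, hare, otter, bat, vole} — every species.
No 2 of the 7 transects cover everything (all 21 pairs fall short), so 3 is minimum.

3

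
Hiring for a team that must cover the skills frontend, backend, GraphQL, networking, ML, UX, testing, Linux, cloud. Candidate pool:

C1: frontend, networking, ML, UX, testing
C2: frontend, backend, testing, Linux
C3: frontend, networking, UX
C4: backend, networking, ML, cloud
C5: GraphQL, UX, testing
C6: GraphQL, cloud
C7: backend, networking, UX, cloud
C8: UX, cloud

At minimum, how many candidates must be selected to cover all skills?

3

C1, C2, C6 together cover {frontend, backend, GraphQL, networking, ML, UX, testing, Linux, cloud} — every skill.
No 2 of the 8 candidates cover everything (all 28 pairs fall short), so 3 is minimum.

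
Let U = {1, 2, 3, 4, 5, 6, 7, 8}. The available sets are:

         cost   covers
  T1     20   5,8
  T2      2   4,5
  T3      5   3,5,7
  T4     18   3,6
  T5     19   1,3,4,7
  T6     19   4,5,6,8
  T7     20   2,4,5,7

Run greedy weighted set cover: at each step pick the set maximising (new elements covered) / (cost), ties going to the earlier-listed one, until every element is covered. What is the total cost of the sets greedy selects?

65

Pick 1: T2 adds 2 new (4, 5) at cost 2 (ratio 2/2).
Pick 2: T3 adds 2 new (3, 7) at cost 5 (ratio 2/5).
Pick 3: T6 adds 2 new (6, 8) at cost 19 (ratio 2/19).
Pick 4: T5 adds 1 new (1) at cost 19 (ratio 1/19).
Pick 5: T7 adds 1 new (2) at cost 20 (ratio 1/20).
Greedy total cost: 2 + 5 + 19 + 19 + 20 = 65. (The true optimum is 58, so greedy overshoots here.)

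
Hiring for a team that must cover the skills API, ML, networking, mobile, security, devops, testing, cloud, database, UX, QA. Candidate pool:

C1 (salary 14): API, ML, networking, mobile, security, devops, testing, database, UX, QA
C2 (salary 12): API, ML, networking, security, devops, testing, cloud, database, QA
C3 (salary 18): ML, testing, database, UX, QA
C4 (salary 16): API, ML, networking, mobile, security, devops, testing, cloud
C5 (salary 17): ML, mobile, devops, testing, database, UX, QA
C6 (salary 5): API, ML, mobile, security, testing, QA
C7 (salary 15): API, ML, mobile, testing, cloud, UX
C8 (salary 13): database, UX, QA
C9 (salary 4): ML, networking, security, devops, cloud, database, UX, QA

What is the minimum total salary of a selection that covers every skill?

9

C6, C9 cover every skill at salary 5 + 4 = 9.
Any cover uses at least 2 candidates; among all covering selections none totals below 9.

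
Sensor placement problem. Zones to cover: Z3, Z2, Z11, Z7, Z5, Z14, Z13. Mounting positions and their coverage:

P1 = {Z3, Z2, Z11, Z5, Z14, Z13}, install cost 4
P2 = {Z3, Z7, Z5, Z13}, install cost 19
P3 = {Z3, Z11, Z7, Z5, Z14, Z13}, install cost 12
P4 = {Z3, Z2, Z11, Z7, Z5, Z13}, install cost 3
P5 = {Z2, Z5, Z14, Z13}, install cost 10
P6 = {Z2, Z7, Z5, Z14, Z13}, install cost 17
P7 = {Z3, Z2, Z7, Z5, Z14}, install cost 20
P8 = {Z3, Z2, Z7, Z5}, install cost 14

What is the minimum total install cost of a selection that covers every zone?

7

P1, P4 cover every zone at install cost 4 + 3 = 7.
Any cover uses at least 2 sensor positions; among all covering selections none totals below 7.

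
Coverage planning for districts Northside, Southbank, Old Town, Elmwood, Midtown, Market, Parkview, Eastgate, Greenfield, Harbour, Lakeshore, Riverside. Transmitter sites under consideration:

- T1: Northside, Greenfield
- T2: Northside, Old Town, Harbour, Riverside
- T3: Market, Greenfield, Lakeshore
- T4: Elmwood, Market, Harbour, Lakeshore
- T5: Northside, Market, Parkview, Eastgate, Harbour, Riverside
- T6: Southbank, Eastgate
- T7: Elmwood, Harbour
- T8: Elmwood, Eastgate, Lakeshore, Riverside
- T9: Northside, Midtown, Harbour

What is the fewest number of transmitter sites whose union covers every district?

T1, T2, T4, T5, T6, T9 together cover {Northside, Southbank, Old Town, Elmwood, Midtown, Market, Parkview, Eastgate, Greenfield, Harbour, Lakeshore, Riverside} — every district.
No 5 of the 9 transmitter sites cover everything (all 126 size-5 selections fall short), so 6 is minimum.

6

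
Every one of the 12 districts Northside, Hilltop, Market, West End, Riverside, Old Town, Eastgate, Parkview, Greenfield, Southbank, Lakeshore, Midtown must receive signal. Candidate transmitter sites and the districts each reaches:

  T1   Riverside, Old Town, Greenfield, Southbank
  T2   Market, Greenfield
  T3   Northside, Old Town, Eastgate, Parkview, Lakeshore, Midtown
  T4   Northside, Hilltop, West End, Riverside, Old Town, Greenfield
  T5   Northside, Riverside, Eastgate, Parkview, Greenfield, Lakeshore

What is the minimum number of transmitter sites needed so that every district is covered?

4

T1, T2, T3, T4 together cover {Northside, Hilltop, Market, West End, Riverside, Old Town, Eastgate, Parkview, Greenfield, Southbank, Lakeshore, Midtown} — every district.
No 3 of the 5 transmitter sites cover everything (all 10 triples fall short), so 4 is minimum.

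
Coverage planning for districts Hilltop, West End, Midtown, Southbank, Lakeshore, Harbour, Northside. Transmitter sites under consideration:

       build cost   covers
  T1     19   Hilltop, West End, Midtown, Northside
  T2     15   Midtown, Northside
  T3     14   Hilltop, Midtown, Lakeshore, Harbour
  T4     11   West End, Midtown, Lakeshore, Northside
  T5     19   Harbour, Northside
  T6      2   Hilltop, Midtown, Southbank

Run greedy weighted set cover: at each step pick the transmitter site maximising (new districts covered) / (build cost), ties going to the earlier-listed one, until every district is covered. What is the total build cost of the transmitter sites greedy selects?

Pick 1: T6 adds 3 new (Hilltop, Midtown, Southbank) at build cost 2 (ratio 3/2).
Pick 2: T4 adds 3 new (West End, Lakeshore, Northside) at build cost 11 (ratio 3/11).
Pick 3: T3 adds 1 new (Harbour) at build cost 14 (ratio 1/14).
Greedy total build cost: 2 + 11 + 14 = 27.

27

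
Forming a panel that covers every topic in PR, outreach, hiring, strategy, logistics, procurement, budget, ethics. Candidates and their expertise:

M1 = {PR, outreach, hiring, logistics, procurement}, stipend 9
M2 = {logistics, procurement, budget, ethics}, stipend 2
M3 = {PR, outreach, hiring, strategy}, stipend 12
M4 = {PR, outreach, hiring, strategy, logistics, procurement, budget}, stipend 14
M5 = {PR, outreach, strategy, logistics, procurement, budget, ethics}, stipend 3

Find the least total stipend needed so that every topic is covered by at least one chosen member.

M1, M5 cover every topic at stipend 9 + 3 = 12.
Any cover uses at least 2 members; among all covering selections none totals below 12.

12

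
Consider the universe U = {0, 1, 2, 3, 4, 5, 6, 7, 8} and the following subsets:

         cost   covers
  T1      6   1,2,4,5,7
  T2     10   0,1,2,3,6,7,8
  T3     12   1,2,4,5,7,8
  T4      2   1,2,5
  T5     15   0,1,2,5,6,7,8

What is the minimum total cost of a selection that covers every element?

16

T1, T2 cover every element at cost 6 + 10 = 16.
Any cover uses at least 2 sets; among all covering selections none totals below 16.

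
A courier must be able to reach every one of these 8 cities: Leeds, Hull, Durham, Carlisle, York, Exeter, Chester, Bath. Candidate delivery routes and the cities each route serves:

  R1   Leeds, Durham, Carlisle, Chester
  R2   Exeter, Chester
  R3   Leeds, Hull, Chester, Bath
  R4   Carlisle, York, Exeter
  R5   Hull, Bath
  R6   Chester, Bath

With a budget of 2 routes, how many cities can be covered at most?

7

Choosing R3, R4 covers {Leeds, Hull, Carlisle, York, Exeter, Chester, Bath} — 7 cities.
No choice of 2 routes does better; here Durham is left uncovered.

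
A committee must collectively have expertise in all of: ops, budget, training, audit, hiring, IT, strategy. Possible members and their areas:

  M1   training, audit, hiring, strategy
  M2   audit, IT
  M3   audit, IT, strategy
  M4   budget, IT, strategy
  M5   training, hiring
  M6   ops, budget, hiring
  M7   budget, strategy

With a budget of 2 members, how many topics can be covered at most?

Choosing M1, M4 covers {budget, training, audit, hiring, IT, strategy} — 6 topics.
No choice of 2 members does better; here ops is left uncovered.

6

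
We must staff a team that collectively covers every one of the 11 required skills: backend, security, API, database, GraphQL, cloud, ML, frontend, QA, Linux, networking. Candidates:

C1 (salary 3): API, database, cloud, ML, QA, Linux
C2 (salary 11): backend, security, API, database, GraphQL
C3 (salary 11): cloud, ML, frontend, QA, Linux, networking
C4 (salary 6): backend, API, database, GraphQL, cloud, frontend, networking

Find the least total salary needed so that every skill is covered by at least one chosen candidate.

20

C1, C2, C4 cover every skill at salary 3 + 11 + 6 = 20.
Any cover uses at least 2 candidates; among all covering selections none totals below 20.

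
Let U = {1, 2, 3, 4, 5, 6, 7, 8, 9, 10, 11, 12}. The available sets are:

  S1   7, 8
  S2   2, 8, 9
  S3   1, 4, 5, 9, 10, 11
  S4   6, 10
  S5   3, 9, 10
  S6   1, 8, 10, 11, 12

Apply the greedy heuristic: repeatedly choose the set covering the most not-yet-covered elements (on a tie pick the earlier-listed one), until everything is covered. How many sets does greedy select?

6

Pick 1: S3 covers 6 new elements (1, 4, 5, 9, 10, 11).
Pick 2: S1 covers 2 new elements (7, 8).
Pick 3: S2 covers 1 new elements (2).
Pick 4: S4 covers 1 new elements (6).
Pick 5: S5 covers 1 new elements (3).
Pick 6: S6 covers 1 new elements (12).
Greedy uses 6 sets.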